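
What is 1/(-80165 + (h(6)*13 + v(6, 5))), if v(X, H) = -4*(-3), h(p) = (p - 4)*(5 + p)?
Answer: -1/79867 ≈ -1.2521e-5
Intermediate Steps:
h(p) = (-4 + p)*(5 + p)
v(X, H) = 12
1/(-80165 + (h(6)*13 + v(6, 5))) = 1/(-80165 + ((-20 + 6 + 6²)*13 + 12)) = 1/(-80165 + ((-20 + 6 + 36)*13 + 12)) = 1/(-80165 + (22*13 + 12)) = 1/(-80165 + (286 + 12)) = 1/(-80165 + 298) = 1/(-79867) = -1/79867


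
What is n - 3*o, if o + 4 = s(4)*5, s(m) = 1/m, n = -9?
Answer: -3/4 ≈ -0.75000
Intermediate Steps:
o = -11/4 (o = -4 + 5/4 = -11/4 ≈ -2.7500)
n - 3*o = -9 - 3*(-11/4) = -9 + 33/4 = -3/4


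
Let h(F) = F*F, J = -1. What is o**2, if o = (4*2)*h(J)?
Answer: 64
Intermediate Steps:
h(F) = F**2
o = 8 (o = (4*2)*(-1)**2 = 8*1 = 8)
o**2 = 8**2 = 64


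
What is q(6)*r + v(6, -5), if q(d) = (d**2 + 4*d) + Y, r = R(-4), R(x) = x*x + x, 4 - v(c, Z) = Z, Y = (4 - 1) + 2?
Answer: 789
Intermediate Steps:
Y = 5 (Y = 3 + 2 = 5)
v(c, Z) = 4 - Z
R(x) = x + x**2 (R(x) = x**2 + x = x + x**2)
r = 12 (r = -4*(1 - 4) = -4*(-3) = 12)
q(d) = 5 + d**2 + 4*d (q(d) = (d**2 + 4*d) + 5 = 5 + d**2 + 4*d)
q(6)*r + v(6, -5) = (5 + 6**2 + 4*6)*12 + (4 - 1*(-5)) = (5 + 36 + 24)*12 + (4 + 5) = 65*12 + 9 = 780 + 9 = 789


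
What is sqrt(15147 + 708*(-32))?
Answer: I*sqrt(7509) ≈ 86.655*I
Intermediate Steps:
sqrt(15147 + 708*(-32)) = sqrt(15147 - 22656) = sqrt(-7509) = I*sqrt(7509)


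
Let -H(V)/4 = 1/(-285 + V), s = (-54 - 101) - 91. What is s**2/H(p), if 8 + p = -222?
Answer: 7791435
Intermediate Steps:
s = -246 (s = -155 - 91 = -246)
p = -230 (p = -8 - 222 = -230)
H(V) = -4/(-285 + V)
s**2/H(p) = (-246)**2/((-4/(-285 - 230))) = 60516/((-4/(-515))) = 60516/((-4*(-1/515))) = 60516/(4/515) = 60516*(515/4) = 7791435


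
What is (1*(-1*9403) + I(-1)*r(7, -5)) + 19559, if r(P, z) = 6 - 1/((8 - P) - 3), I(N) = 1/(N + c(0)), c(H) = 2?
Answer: 20325/2 ≈ 10163.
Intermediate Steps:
I(N) = 1/(2 + N) (I(N) = 1/(N + 2) = 1/(2 + N))
r(P, z) = 6 - 1/(5 - P)
(1*(-1*9403) + I(-1)*r(7, -5)) + 19559 = (1*(-1*9403) + ((-29 + 6*7)/(-5 + 7))/(2 - 1)) + 19559 = (1*(-9403) + ((-29 + 42)/2)/1) + 19559 = (-9403 + 1*((½)*13)) + 19559 = (-9403 + 1*(13/2)) + 19559 = (-9403 + 13/2) + 19559 = -18793/2 + 19559 = 20325/2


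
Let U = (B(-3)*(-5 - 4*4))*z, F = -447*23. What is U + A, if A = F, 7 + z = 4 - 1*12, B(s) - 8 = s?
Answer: -8706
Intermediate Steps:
B(s) = 8 + s
z = -15 (z = -7 + (4 - 1*12) = -7 + (4 - 12) = -7 - 8 = -15)
F = -10281
A = -10281
U = 1575 (U = ((8 - 3)*(-5 - 4*4))*(-15) = (5*(-5 - 16))*(-15) = (5*(-21))*(-15) = -105*(-15) = 1575)
U + A = 1575 - 10281 = -8706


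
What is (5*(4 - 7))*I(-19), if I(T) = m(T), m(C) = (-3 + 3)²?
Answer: 0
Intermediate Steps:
m(C) = 0 (m(C) = 0² = 0)
I(T) = 0
(5*(4 - 7))*I(-19) = (5*(4 - 7))*0 = (5*(-3))*0 = -15*0 = 0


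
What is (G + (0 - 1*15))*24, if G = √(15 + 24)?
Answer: -360 + 24*√39 ≈ -210.12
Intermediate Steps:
G = √39 ≈ 6.2450
(G + (0 - 1*15))*24 = (√39 + (0 - 1*15))*24 = (√39 + (0 - 15))*24 = (√39 - 15)*24 = (-15 + √39)*24 = -360 + 24*√39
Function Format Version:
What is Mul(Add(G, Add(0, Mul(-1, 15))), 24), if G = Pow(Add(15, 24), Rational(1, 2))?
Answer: Add(-360, Mul(24, Pow(39, Rational(1, 2)))) ≈ -210.12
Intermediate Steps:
G = Pow(39, Rational(1, 2)) ≈ 6.2450
Mul(Add(G, Add(0, Mul(-1, 15))), 24) = Mul(Add(Pow(39, Rational(1, 2)), Add(0, Mul(-1, 15))), 24) = Mul(Add(Pow(39, Rational(1, 2)), Add(0, -15)), 24) = Mul(Add(Pow(39, Rational(1, 2)), -15), 24) = Mul(Add(-15, Pow(39, Rational(1, 2))), 24) = Add(-360, Mul(24, Pow(39, Rational(1, 2))))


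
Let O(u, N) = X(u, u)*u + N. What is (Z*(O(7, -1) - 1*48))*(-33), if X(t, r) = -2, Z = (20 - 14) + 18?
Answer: 49896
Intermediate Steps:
Z = 24 (Z = 6 + 18 = 24)
O(u, N) = N - 2*u (O(u, N) = -2*u + N = N - 2*u)
(Z*(O(7, -1) - 1*48))*(-33) = (24*((-1 - 2*7) - 1*48))*(-33) = (24*((-1 - 14) - 48))*(-33) = (24*(-15 - 48))*(-33) = (24*(-63))*(-33) = -1512*(-33) = 49896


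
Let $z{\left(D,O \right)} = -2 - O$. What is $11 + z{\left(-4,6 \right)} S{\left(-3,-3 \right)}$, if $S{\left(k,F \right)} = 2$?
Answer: $-5$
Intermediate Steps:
$11 + z{\left(-4,6 \right)} S{\left(-3,-3 \right)} = 11 + \left(-2 - 6\right) 2 = 11 - 16 = -5$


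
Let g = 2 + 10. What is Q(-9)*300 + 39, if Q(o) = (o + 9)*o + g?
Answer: 3639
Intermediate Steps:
g = 12
Q(o) = 12 + o*(9 + o) (Q(o) = (o + 9)*o + 12 = (9 + o)*o + 12 = o*(9 + o) + 12 = 12 + o*(9 + o))
Q(-9)*300 + 39 = (12 + (-9)² + 9*(-9))*300 + 39 = (12 + 81 - 81)*300 + 39 = 12*300 + 39 = 3600 + 39 = 3639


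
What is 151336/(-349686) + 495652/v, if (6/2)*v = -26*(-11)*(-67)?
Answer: -130716899062/1675170783 ≈ -78.032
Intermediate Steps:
v = -19162/3 (v = (-26*(-11)*(-67))/3 = (286*(-67))/3 = (⅓)*(-19162) = -19162/3 ≈ -6387.3)
151336/(-349686) + 495652/v = 151336/(-349686) + 495652/(-19162/3) = 151336*(-1/349686) + 495652*(-3/19162) = -75668/174843 - 743478/9581 = -130716899062/1675170783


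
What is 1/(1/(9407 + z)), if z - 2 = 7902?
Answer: 17311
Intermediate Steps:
z = 7904 (z = 2 + 7902 = 7904)
1/(1/(9407 + z)) = 1/(1/(9407 + 7904)) = 1/(1/17311) = 17311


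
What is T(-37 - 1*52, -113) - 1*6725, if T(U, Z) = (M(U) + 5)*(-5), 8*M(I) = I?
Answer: -53555/8 ≈ -6694.4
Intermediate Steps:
M(I) = I/8
T(U, Z) = -25 - 5*U/8 (T(U, Z) = (U/8 + 5)*(-5) = (5 + U/8)*(-5) = -25 - 5*U/8)
T(-37 - 1*52, -113) - 1*6725 = (-25 - 5*(-37 - 1*52)/8) - 1*6725 = (-25 - 5*(-37 - 52)/8) - 6725 = (-25 - 5/8*(-89)) - 6725 = (-25 + 445/8) - 6725 = 245/8 - 6725 = -53555/8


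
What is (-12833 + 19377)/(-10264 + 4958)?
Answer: -3272/2653 ≈ -1.2333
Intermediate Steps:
(-12833 + 19377)/(-10264 + 4958) = 6544/(-5306) = 6544*(-1/5306) = -3272/2653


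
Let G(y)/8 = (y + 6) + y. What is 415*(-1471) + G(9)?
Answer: -610273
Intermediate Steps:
G(y) = 48 + 16*y (G(y) = 8*((y + 6) + y) = 8*((6 + y) + y) = 8*(6 + 2*y) = 48 + 16*y)
415*(-1471) + G(9) = 415*(-1471) + (48 + 16*9) = -610465 + (48 + 144) = -610465 + 192 = -610273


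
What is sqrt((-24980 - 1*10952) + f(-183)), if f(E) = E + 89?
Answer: I*sqrt(36026) ≈ 189.81*I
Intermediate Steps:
f(E) = 89 + E
sqrt((-24980 - 1*10952) + f(-183)) = sqrt((-24980 - 1*10952) + (89 - 183)) = sqrt((-24980 - 10952) - 94) = sqrt(-35932 - 94) = sqrt(-36026) = I*sqrt(36026)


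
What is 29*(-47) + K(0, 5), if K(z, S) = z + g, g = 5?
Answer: -1358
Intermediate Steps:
K(z, S) = 5 + z (K(z, S) = z + 5 = 5 + z)
29*(-47) + K(0, 5) = 29*(-47) + (5 + 0) = -1363 + 5 = -1358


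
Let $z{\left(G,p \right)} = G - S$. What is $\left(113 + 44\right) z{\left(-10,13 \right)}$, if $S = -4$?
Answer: $-942$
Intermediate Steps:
$z{\left(G,p \right)} = 4 + G$ ($z{\left(G,p \right)} = G - -4 = G + 4 = 4 + G$)
$\left(113 + 44\right) z{\left(-10,13 \right)} = \left(113 + 44\right) \left(4 - 10\right) = 157 \left(-6\right) = -942$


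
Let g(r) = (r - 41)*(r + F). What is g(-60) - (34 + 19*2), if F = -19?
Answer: 7907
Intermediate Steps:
g(r) = (-41 + r)*(-19 + r) (g(r) = (r - 41)*(r - 19) = (-41 + r)*(-19 + r))
g(-60) - (34 + 19*2) = (779 + (-60)² - 60*(-60)) - (34 + 19*2) = (779 + 3600 + 3600) - (34 + 38) = 7979 - 1*72 = 7979 - 72 = 7907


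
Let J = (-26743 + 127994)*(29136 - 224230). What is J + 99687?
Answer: -19753362907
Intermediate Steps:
J = -19753462594 (J = 101251*(-195094) = -19753462594)
J + 99687 = -19753462594 + 99687 = -19753362907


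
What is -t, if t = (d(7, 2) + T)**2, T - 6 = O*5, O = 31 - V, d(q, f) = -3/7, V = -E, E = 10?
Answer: -2172676/49 ≈ -44340.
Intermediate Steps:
V = -10 (V = -1*10 = -10)
d(q, f) = -3/7 (d(q, f) = -3*1/7 = -3/7)
O = 41 (O = 31 - 1*(-10) = 31 + 10 = 41)
T = 211 (T = 6 + 41*5 = 6 + 205 = 211)
t = 2172676/49 (t = (-3/7 + 211)**2 = (1474/7)**2 = 2172676/49 ≈ 44340.)
-t = -1*2172676/49 = -2172676/49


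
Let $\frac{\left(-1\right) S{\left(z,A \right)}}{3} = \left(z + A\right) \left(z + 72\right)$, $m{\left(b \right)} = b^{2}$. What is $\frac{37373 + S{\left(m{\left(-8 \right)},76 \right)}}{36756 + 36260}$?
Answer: $- \frac{19747}{73016} \approx -0.27045$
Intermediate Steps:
$S{\left(z,A \right)} = - 3 \left(72 + z\right) \left(A + z\right)$ ($S{\left(z,A \right)} = - 3 \left(z + A\right) \left(z + 72\right) = - 3 \left(A + z\right) \left(72 + z\right) = - 3 \left(72 + z\right) \left(A + z\right)$)
$\frac{37373 + S{\left(m{\left(-8 \right)},76 \right)}}{36756 + 36260} = \frac{37373 - \left(16416 + 12288 + 28416\right)}{36756 + 36260} = \frac{37373 - \left(30240 + 12288 + 14592\right)}{73016} = \left(37373 - 57120\right) \frac{1}{73016} = \left(-19747\right) \frac{1}{73016} = - \frac{19747}{73016}$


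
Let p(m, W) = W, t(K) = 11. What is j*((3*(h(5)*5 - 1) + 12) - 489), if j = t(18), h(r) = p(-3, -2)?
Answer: -5610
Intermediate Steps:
h(r) = -2
j = 11
j*((3*(h(5)*5 - 1) + 12) - 489) = 11*((3*(-2*5 - 1) + 12) - 489) = 11*((3*(-10 - 1) + 12) - 489) = 11*((3*(-11) + 12) - 489) = 11*((-33 + 12) - 489) = 11*(-21 - 489) = 11*(-510) = -5610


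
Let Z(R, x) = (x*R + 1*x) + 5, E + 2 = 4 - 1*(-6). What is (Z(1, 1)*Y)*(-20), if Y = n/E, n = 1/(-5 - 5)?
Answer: 7/4 ≈ 1.7500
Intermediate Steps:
E = 8 (E = -2 + (4 - 1*(-6)) = -2 + (4 + 6) = -2 + 10 = 8)
n = -1/10 (n = 1/(-10) = -1/10 ≈ -0.10000)
Z(R, x) = 5 + x + R*x (Z(R, x) = (R*x + x) + 5 = (x + R*x) + 5 = 5 + x + R*x)
Y = -1/80 (Y = -1/10/8 = -1/10*1/8 = -1/80 ≈ -0.012500)
(Z(1, 1)*Y)*(-20) = ((5 + 1 + 1*1)*(-1/80))*(-20) = ((5 + 1 + 1)*(-1/80))*(-20) = (7*(-1/80))*(-20) = -7/80*(-20) = 7/4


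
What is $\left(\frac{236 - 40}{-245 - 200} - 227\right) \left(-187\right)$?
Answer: $\frac{18926457}{445} \approx 42531.0$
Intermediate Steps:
$\left(\frac{236 - 40}{-245 - 200} - 227\right) \left(-187\right) = \left(\frac{196}{-445} - 227\right) \left(-187\right) = \left(196 \left(- \frac{1}{445}\right) - 227\right) \left(-187\right) = \left(- \frac{196}{445} - 227\right) \left(-187\right) = \left(- \frac{101211}{445}\right) \left(-187\right) = \frac{18926457}{445}$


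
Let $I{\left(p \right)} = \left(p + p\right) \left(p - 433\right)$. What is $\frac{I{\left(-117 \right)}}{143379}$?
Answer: $\frac{14300}{15931} \approx 0.89762$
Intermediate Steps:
$I{\left(p \right)} = 2 p \left(-433 + p\right)$
$\frac{I{\left(-117 \right)}}{143379} = \frac{2 \left(-117\right) \left(-433 - 117\right)}{143379} = 2 \left(-117\right) \left(-550\right) \frac{1}{143379} = 128700 \cdot \frac{1}{143379} = \frac{14300}{15931}$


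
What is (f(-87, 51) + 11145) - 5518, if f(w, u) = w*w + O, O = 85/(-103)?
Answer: 1359103/103 ≈ 13195.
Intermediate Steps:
O = -85/103 (O = 85*(-1/103) = -85/103 ≈ -0.82524)
f(w, u) = -85/103 + w**2 (f(w, u) = w*w - 85/103 = w**2 - 85/103 = -85/103 + w**2)
(f(-87, 51) + 11145) - 5518 = ((-85/103 + (-87)**2) + 11145) - 5518 = ((-85/103 + 7569) + 11145) - 5518 = (779522/103 + 11145) - 5518 = 1927457/103 - 5518 = 1359103/103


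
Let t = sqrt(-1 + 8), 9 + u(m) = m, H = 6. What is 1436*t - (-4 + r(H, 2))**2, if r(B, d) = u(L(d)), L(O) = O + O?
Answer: -81 + 1436*sqrt(7) ≈ 3718.3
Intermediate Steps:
L(O) = 2*O
u(m) = -9 + m
r(B, d) = -9 + 2*d
t = sqrt(7) ≈ 2.6458
1436*t - (-4 + r(H, 2))**2 = 1436*sqrt(7) - (-4 + (-9 + 2*2))**2 = 1436*sqrt(7) - (-4 + (-9 + 4))**2 = 1436*sqrt(7) - (-4 - 5)**2 = 1436*sqrt(7) - 1*(-9)**2 = 1436*sqrt(7) - 1*81 = 1436*sqrt(7) - 81 = -81 + 1436*sqrt(7)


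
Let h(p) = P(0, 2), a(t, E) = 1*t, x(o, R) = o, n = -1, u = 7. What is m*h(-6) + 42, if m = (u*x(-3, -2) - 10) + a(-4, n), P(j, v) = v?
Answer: -28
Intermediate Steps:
a(t, E) = t
h(p) = 2
m = -35 (m = (7*(-3) - 10) - 4 = (-21 - 10) - 4 = -31 - 4 = -35)
m*h(-6) + 42 = -35*2 + 42 = -70 + 42 = -28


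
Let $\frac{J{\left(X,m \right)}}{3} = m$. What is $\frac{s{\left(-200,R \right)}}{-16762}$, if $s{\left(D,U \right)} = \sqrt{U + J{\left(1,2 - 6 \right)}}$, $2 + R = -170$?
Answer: $- \frac{i \sqrt{46}}{8381} \approx - 0.00080925 i$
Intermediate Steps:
$R = -172$ ($R = -2 - 170 = -172$)
$J{\left(X,m \right)} = 3 m$
$s{\left(D,U \right)} = \sqrt{-12 + U}$ ($s{\left(D,U \right)} = \sqrt{U + 3 \left(2 - 6\right)} = \sqrt{U + 3 \left(-4\right)} = \sqrt{U - 12} = \sqrt{-12 + U}$)
$\frac{s{\left(-200,R \right)}}{-16762} = \frac{\sqrt{-12 - 172}}{-16762} = \sqrt{-184} \left(- \frac{1}{16762}\right) = 2 i \sqrt{46} \left(- \frac{1}{16762}\right) = - \frac{i \sqrt{46}}{8381}$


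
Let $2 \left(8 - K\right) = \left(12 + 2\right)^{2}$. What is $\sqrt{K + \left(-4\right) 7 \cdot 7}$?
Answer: $i \sqrt{286} \approx 16.912 i$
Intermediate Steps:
$K = -90$ ($K = 8 - \frac{\left(12 + 2\right)^{2}}{2} = 8 - \frac{14^{2}}{2} = 8 - 98 = -90$)
$\sqrt{K + \left(-4\right) 7 \cdot 7} = \sqrt{-90 + \left(-4\right) 7 \cdot 7} = \sqrt{-90 - 196} = \sqrt{-286} = i \sqrt{286}$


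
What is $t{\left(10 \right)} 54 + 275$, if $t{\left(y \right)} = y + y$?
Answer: $1355$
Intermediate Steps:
$t{\left(y \right)} = 2 y$
$t{\left(10 \right)} 54 + 275 = 2 \cdot 10 \cdot 54 + 275 = 20 \cdot 54 + 275 = 1080 + 275 = 1355$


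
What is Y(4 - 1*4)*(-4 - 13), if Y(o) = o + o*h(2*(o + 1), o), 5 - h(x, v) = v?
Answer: 0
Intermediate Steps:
h(x, v) = 5 - v
Y(o) = o + o*(5 - o)
Y(4 - 1*4)*(-4 - 13) = ((4 - 1*4)*(6 - (4 - 1*4)))*(-4 - 13) = ((4 - 4)*(6 - (4 - 4)))*(-17) = (0*(6 - 1*0))*(-17) = (0*(6 + 0))*(-17) = (0*6)*(-17) = 0*(-17) = 0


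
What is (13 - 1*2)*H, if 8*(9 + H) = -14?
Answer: -473/4 ≈ -118.25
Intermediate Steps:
H = -43/4 (H = -9 + (1/8)*(-14) = -9 - 7/4 = -43/4 ≈ -10.750)
(13 - 1*2)*H = (13 - 1*2)*(-43/4) = (13 - 2)*(-43/4) = 11*(-43/4) = -473/4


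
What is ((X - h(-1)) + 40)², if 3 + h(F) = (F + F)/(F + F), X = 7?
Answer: 2401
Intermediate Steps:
h(F) = -2 (h(F) = -3 + (F + F)/(F + F) = -3 + (2*F)/((2*F)) = -3 + (2*F)*(1/(2*F)) = -3 + 1 = -2)
((X - h(-1)) + 40)² = ((7 - 1*(-2)) + 40)² = ((7 + 2) + 40)² = (9 + 40)² = 49² = 2401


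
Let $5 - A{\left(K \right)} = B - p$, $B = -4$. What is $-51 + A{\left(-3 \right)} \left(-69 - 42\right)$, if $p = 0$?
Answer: $-1050$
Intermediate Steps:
$A{\left(K \right)} = 9$ ($A{\left(K \right)} = 5 - \left(-4 - 0\right) = 5 - \left(-4 + 0\right) = 5 - -4 = 5 + 4 = 9$)
$-51 + A{\left(-3 \right)} \left(-69 - 42\right) = -51 + 9 \left(-69 - 42\right) = -51 + 9 \left(-111\right) = -51 - 999 = -1050$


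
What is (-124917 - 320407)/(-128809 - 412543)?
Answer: 111331/135338 ≈ 0.82261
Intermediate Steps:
(-124917 - 320407)/(-128809 - 412543) = -445324/(-541352) = -445324*(-1/541352) = 111331/135338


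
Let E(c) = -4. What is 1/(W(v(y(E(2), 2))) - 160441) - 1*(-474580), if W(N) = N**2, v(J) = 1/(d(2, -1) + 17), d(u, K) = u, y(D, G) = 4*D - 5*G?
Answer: 27487293935639/57919200 ≈ 4.7458e+5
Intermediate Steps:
y(D, G) = -5*G + 4*D
v(J) = 1/19 (v(J) = 1/(2 + 17) = 1/19)
1/(W(v(y(E(2), 2))) - 160441) - 1*(-474580) = 1/((1/19)**2 - 160441) - 1*(-474580) = 1/(1/361 - 160441) + 474580 = 1/(-57919200/361) + 474580 = -361/57919200 + 474580 = 27487293935639/57919200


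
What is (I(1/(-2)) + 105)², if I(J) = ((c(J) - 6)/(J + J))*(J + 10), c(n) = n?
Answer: 444889/16 ≈ 27806.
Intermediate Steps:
I(J) = (-6 + J)*(10 + J)/(2*J) (I(J) = ((J - 6)/(J + J))*(J + 10) = ((-6 + J)/((2*J)))*(10 + J) = ((-6 + J)*(1/(2*J)))*(10 + J) = ((-6 + J)/(2*J))*(10 + J) = (-6 + J)*(10 + J)/(2*J))
(I(1/(-2)) + 105)² = ((2 + (½)/(-2) - 30/(1/(-2))) + 105)² = ((2 + (½)*(-½) - 30/(-½)) + 105)² = ((2 - ¼ - 30*(-2)) + 105)² = ((2 - ¼ + 60) + 105)² = (247/4 + 105)² = (667/4)² = 444889/16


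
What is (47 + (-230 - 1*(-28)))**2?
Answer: 24025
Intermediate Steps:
(47 + (-230 - 1*(-28)))**2 = (47 + (-230 + 28))**2 = (47 - 202)**2 = (-155)**2 = 24025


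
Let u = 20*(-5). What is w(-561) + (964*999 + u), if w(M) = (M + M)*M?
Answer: 1592378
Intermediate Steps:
u = -100
w(M) = 2*M² (w(M) = (2*M)*M = 2*M²)
w(-561) + (964*999 + u) = 2*(-561)² + (964*999 - 100) = 2*314721 + (963036 - 100) = 629442 + 962936 = 1592378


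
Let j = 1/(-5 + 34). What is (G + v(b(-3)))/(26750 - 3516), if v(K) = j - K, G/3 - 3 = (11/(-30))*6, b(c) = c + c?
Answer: 1223/3368930 ≈ 0.00036302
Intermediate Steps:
b(c) = 2*c
j = 1/29 ≈ 0.034483
G = 12/5 (G = 9 + 3*((11/(-30))*6) = 9 + 3*(-1/30*11*6) = 9 + 3*(-11/30*6) = 9 + 3*(-11/5) = 9 - 33/5 = 12/5 ≈ 2.4000)
v(K) = 1/29 - K
(G + v(b(-3)))/(26750 - 3516) = (12/5 + (1/29 - 2*(-3)))/(26750 - 3516) = (12/5 + (1/29 - 1*(-6)))/23234 = (12/5 + (1/29 + 6))*(1/23234) = (12/5 + 175/29)*(1/23234) = (1223/145)*(1/23234) = 1223/3368930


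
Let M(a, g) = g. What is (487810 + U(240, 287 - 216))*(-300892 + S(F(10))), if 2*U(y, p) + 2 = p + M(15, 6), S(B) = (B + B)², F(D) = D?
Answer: -146594270970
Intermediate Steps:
S(B) = 4*B² (S(B) = (2*B)² = 4*B²)
U(y, p) = 2 + p/2 (U(y, p) = -1 + (p + 6)/2 = -1 + (6 + p)/2 = -1 + (3 + p/2) = 2 + p/2)
(487810 + U(240, 287 - 216))*(-300892 + S(F(10))) = (487810 + (2 + (287 - 216)/2))*(-300892 + 4*10²) = (487810 + (2 + (½)*71))*(-300892 + 4*100) = (487810 + (2 + 71/2))*(-300892 + 400) = (487810 + 75/2)*(-300492) = (975695/2)*(-300492) = -146594270970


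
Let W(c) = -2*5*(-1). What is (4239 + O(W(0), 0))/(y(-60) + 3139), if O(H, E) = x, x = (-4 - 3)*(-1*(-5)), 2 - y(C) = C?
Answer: 4204/3201 ≈ 1.3133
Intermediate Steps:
y(C) = 2 - C
x = -35 (x = -7*5 = -35)
W(c) = 10 (W(c) = -10*(-1) = 10)
O(H, E) = -35
(4239 + O(W(0), 0))/(y(-60) + 3139) = (4239 - 35)/((2 - 1*(-60)) + 3139) = 4204/((2 + 60) + 3139) = 4204/(62 + 3139) = 4204/3201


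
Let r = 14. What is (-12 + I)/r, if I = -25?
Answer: -37/14 ≈ -2.6429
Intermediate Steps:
(-12 + I)/r = (-12 - 25)/14 = -37*1/14 = -37/14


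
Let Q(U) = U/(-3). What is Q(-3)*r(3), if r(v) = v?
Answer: 3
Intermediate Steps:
Q(U) = -U/3
Q(-3)*r(3) = -⅓*(-3)*3 = 1*3 = 3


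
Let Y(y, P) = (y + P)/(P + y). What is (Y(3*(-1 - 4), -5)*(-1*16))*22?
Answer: -352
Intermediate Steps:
Y(y, P) = 1 (Y(y, P) = (P + y)/(P + y) = 1)
(Y(3*(-1 - 4), -5)*(-1*16))*22 = (1*(-1*16))*22 = (1*(-16))*22 = -16*22 = -352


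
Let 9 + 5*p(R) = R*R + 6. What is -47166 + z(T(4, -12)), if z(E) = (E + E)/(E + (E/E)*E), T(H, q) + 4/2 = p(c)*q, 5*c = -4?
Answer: -47165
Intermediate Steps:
c = -⅘ (c = (⅕)*(-4) = -⅘ ≈ -0.80000)
p(R) = -⅗ + R²/5 (p(R) = -9/5 + (R*R + 6)/5 = -9/5 + (R² + 6)/5 = -9/5 + (6 + R²)/5 = -9/5 + (6/5 + R²/5) = -⅗ + R²/5)
T(H, q) = -2 - 59*q/125 (T(H, q) = -2 + (-⅗ + (-⅘)²/5)*q = -2 + (-⅗ + (⅕)*(16/25))*q = -2 + (-⅗ + 16/125)*q = -2 - 59*q/125)
z(E) = 1 (z(E) = (2*E)/(E + 1*E) = (2*E)/(E + E) = (2*E)/((2*E)) = (2*E)*(1/(2*E)) = 1)
-47166 + z(T(4, -12)) = -47166 + 1 = -47165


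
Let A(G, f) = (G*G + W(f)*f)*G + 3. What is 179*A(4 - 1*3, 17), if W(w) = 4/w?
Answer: 1432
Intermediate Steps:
A(G, f) = 3 + G*(4 + G²) (A(G, f) = (G*G + (4/f)*f)*G + 3 = (G² + 4)*G + 3 = (4 + G²)*G + 3 = G*(4 + G²) + 3 = 3 + G*(4 + G²))
179*A(4 - 1*3, 17) = 179*(3 + (4 - 1*3)³ + 4*(4 - 1*3)) = 179*(3 + (4 - 3)³ + 4*(4 - 3)) = 179*(3 + 1³ + 4*1) = 179*(3 + 1 + 4) = 179*8 = 1432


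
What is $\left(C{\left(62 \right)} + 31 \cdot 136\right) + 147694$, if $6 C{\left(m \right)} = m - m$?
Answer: $151910$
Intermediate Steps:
$C{\left(m \right)} = 0$ ($C{\left(m \right)} = \frac{m - m}{6} = \frac{1}{6} \cdot 0 = 0$)
$\left(C{\left(62 \right)} + 31 \cdot 136\right) + 147694 = \left(0 + 31 \cdot 136\right) + 147694 = \left(0 + 4216\right) + 147694 = 4216 + 147694 = 151910$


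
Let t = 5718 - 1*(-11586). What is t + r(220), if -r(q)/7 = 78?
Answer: 16758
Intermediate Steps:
r(q) = -546 (r(q) = -7*78 = -546)
t = 17304 (t = 5718 + 11586 = 17304)
t + r(220) = 17304 - 546 = 16758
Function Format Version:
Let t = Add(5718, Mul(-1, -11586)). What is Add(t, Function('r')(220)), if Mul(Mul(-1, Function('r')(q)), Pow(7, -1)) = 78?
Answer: 16758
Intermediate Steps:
Function('r')(q) = -546 (Function('r')(q) = Mul(-7, 78) = -546)
t = 17304 (t = Add(5718, 11586) = 17304)
Add(t, Function('r')(220)) = Add(17304, -546) = 16758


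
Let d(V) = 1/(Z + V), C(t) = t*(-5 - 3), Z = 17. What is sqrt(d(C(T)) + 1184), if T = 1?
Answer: sqrt(10657)/3 ≈ 34.411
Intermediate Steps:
C(t) = -8*t (C(t) = t*(-8) = -8*t)
d(V) = 1/(17 + V)
sqrt(d(C(T)) + 1184) = sqrt(1/(17 - 8*1) + 1184) = sqrt(1/(17 - 8) + 1184) = sqrt(1/9 + 1184) = sqrt(10657/9) = sqrt(10657)/3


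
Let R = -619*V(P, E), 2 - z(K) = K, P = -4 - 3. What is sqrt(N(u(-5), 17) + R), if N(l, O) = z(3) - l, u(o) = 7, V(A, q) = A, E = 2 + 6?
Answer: 5*sqrt(173) ≈ 65.765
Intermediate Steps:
P = -7
z(K) = 2 - K
E = 8
N(l, O) = -1 - l (N(l, O) = (2 - 1*3) - l = (2 - 3) - l = -1 - l)
R = 4333 (R = -619*(-7) = 4333)
sqrt(N(u(-5), 17) + R) = sqrt((-1 - 1*7) + 4333) = sqrt((-1 - 7) + 4333) = sqrt(-8 + 4333) = sqrt(4325) = 5*sqrt(173)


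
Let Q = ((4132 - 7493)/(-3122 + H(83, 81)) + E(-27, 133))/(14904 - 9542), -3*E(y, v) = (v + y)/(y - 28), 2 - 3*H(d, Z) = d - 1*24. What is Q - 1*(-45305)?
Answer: 41966579500387/926312310 ≈ 45305.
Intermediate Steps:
H(d, Z) = 26/3 - d/3 (H(d, Z) = 2/3 - (d - 1*24)/3 = 2/3 - (d - 24)/3 = 2/3 - (-24 + d)/3 = 2/3 + (8 - d/3) = 26/3 - d/3)
E(y, v) = -(v + y)/(3*(-28 + y)) (E(y, v) = -(v + y)/(3*(y - 28)) = -(v + y)/(3*(-28 + y)))
Q = 295837/926312310 (Q = ((4132 - 7493)/(-3122 + (26/3 - 1/3*83)) + (-1*133 - 1*(-27))/(3*(-28 - 27)))/(14904 - 9542) = (-3361/(-3122 + (26/3 - 83/3)) + (1/3)*(-133 + 27)/(-55))/5362 = (-3361/(-3122 - 19) + (1/3)*(-1/55)*(-106))*(1/5362) = (-3361/(-3141) + 106/165)*(1/5362) = (-3361*(-1/3141) + 106/165)*(1/5362) = (3361/3141 + 106/165)*(1/5362) = (295837/172755)*(1/5362) = 295837/926312310 ≈ 0.00031937)
Q - 1*(-45305) = 295837/926312310 - 1*(-45305) = 295837/926312310 + 45305 = 41966579500387/926312310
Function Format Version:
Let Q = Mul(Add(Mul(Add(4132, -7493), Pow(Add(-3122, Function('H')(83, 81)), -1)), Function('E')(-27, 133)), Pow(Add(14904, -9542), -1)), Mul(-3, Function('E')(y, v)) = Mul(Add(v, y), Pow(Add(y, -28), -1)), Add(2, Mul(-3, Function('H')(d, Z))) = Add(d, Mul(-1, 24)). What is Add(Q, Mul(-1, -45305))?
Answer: Rational(41966579500387, 926312310) ≈ 45305.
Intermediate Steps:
Function('H')(d, Z) = Add(Rational(26, 3), Mul(Rational(-1, 3), d)) (Function('H')(d, Z) = Add(Rational(2, 3), Mul(Rational(-1, 3), Add(d, Mul(-1, 24)))) = Add(Rational(2, 3), Mul(Rational(-1, 3), Add(d, -24))) = Add(Rational(2, 3), Mul(Rational(-1, 3), Add(-24, d))) = Add(Rational(2, 3), Add(8, Mul(Rational(-1, 3), d))) = Add(Rational(26, 3), Mul(Rational(-1, 3), d)))
Function('E')(y, v) = Mul(Rational(-1, 3), Pow(Add(-28, y), -1), Add(v, y)) (Function('E')(y, v) = Mul(Rational(-1, 3), Mul(Add(v, y), Pow(Add(y, -28), -1))) = Mul(Rational(-1, 3), Mul(Add(v, y), Pow(Add(-28, y), -1))) = Mul(Rational(-1, 3), Mul(Pow(Add(-28, y), -1), Add(v, y))) = Mul(Rational(-1, 3), Pow(Add(-28, y), -1), Add(v, y)))
Q = Rational(295837, 926312310) (Q = Mul(Add(Mul(Add(4132, -7493), Pow(Add(-3122, Add(Rational(26, 3), Mul(Rational(-1, 3), 83))), -1)), Mul(Rational(1, 3), Pow(Add(-28, -27), -1), Add(Mul(-1, 133), Mul(-1, -27)))), Pow(Add(14904, -9542), -1)) = Mul(Add(Mul(-3361, Pow(Add(-3122, Add(Rational(26, 3), Rational(-83, 3))), -1)), Mul(Rational(1, 3), Pow(-55, -1), Add(-133, 27))), Pow(5362, -1)) = Mul(Add(Mul(-3361, Pow(Add(-3122, -19), -1)), Mul(Rational(1, 3), Rational(-1, 55), -106)), Rational(1, 5362)) = Mul(Add(Mul(-3361, Pow(-3141, -1)), Rational(106, 165)), Rational(1, 5362)) = Mul(Add(Mul(-3361, Rational(-1, 3141)), Rational(106, 165)), Rational(1, 5362)) = Mul(Add(Rational(3361, 3141), Rational(106, 165)), Rational(1, 5362)) = Mul(Rational(295837, 172755), Rational(1, 5362)) = Rational(295837, 926312310) ≈ 0.00031937)
Add(Q, Mul(-1, -45305)) = Add(Rational(295837, 926312310), Mul(-1, -45305)) = Add(Rational(295837, 926312310), 45305) = Rational(41966579500387, 926312310)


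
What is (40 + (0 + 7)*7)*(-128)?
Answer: -11392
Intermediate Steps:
(40 + (0 + 7)*7)*(-128) = (40 + 7*7)*(-128) = (40 + 49)*(-128) = 89*(-128) = -11392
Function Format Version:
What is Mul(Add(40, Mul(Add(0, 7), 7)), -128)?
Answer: -11392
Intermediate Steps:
Mul(Add(40, Mul(Add(0, 7), 7)), -128) = Mul(Add(40, Mul(7, 7)), -128) = Mul(Add(40, 49), -128) = Mul(89, -128) = -11392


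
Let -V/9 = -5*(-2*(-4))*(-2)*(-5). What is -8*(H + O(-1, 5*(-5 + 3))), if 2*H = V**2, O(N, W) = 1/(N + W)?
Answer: -570239992/11 ≈ -5.1840e+7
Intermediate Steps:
V = 3600 (V = -9*(-5*(-2*(-4))*(-2))*(-5) = -9*(-40*(-2))*(-5) = -9*(-5*(-16))*(-5) = -720*(-5) = -9*(-400) = 3600)
H = 6480000 (H = (1/2)*3600**2 = (1/2)*12960000 = 6480000)
-8*(H + O(-1, 5*(-5 + 3))) = -8*(6480000 + 1/(-1 + 5*(-5 + 3))) = -8*(6480000 + 1/(-1 + 5*(-2))) = -8*(6480000 + 1/(-1 - 10)) = -8*(6480000 + 1/(-11)) = -8*(6480000 - 1/11) = -8*71279999/11 = -570239992/11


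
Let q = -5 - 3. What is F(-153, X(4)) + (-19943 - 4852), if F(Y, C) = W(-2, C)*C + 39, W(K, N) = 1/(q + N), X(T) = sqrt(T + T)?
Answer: -173293/7 - 2*sqrt(2)/7 ≈ -24757.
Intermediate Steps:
X(T) = sqrt(2)*sqrt(T) (X(T) = sqrt(2*T) = sqrt(2)*sqrt(T))
q = -8
W(K, N) = 1/(-8 + N)
F(Y, C) = 39 + C/(-8 + C) (F(Y, C) = C/(-8 + C) + 39 = 39 + C/(-8 + C))
F(-153, X(4)) + (-19943 - 4852) = 8*(-39 + 5*(sqrt(2)*sqrt(4)))/(-8 + sqrt(2)*sqrt(4)) + (-19943 - 4852) = 8*(-39 + 5*(sqrt(2)*2))/(-8 + sqrt(2)*2) - 24795 = 8*(-39 + 5*(2*sqrt(2)))/(-8 + 2*sqrt(2)) - 24795 = 8*(-39 + 10*sqrt(2))/(-8 + 2*sqrt(2)) - 24795 = -24795 + 8*(-39 + 10*sqrt(2))/(-8 + 2*sqrt(2))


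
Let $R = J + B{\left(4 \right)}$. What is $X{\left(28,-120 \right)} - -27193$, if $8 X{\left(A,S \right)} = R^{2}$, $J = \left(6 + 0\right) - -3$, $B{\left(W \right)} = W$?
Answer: $\frac{217713}{8} \approx 27214.0$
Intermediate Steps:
$J = 9$ ($J = 6 + 3 = 9$)
$R = 13$ ($R = 9 + 4 = 13$)
$X{\left(A,S \right)} = \frac{169}{8}$ ($X{\left(A,S \right)} = \frac{13^{2}}{8} = \frac{1}{8} \cdot 169 = \frac{169}{8}$)
$X{\left(28,-120 \right)} - -27193 = \frac{169}{8} - -27193 = \frac{169}{8} + 27193 = \frac{217713}{8}$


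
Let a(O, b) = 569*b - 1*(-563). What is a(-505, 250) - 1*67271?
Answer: 75542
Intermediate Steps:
a(O, b) = 563 + 569*b (a(O, b) = 569*b + 563 = 563 + 569*b)
a(-505, 250) - 1*67271 = (563 + 569*250) - 1*67271 = (563 + 142250) - 67271 = 142813 - 67271 = 75542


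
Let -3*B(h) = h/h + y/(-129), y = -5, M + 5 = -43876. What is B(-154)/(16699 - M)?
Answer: -67/11722230 ≈ -5.7156e-6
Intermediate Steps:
M = -43881 (M = -5 - 43876 = -43881)
B(h) = -134/387 (B(h) = -(h/h - 5/(-129))/3 = -(1 - 5*(-1/129))/3 = -(1 + 5/129)/3 = -⅓*134/129 = -134/387)
B(-154)/(16699 - M) = -134/(387*(16699 - 1*(-43881))) = -134/(387*(16699 + 43881)) = -134/387/60580 = -134/387*1/60580 = -67/11722230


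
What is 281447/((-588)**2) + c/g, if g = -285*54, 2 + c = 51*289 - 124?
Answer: -13349773/98537040 ≈ -0.13548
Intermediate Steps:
c = 14613 (c = -2 + (51*289 - 124) = -2 + (14739 - 124) = -2 + 14615 = 14613)
g = -15390
281447/((-588)**2) + c/g = 281447/((-588)**2) + 14613/(-15390) = 281447/345744 + 14613*(-1/15390) = 281447*(1/345744) - 4871/5130 = 281447/345744 - 4871/5130 = -13349773/98537040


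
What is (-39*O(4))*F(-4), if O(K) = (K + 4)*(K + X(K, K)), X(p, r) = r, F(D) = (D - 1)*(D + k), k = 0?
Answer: -49920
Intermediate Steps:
F(D) = D*(-1 + D) (F(D) = (D - 1)*(D + 0) = (-1 + D)*D = D*(-1 + D))
O(K) = 2*K*(4 + K) (O(K) = (K + 4)*(K + K) = (4 + K)*(2*K) = 2*K*(4 + K))
(-39*O(4))*F(-4) = (-78*4*(4 + 4))*(-4*(-1 - 4)) = (-78*4*8)*(-4*(-5)) = -39*64*20 = -2496*20 = -49920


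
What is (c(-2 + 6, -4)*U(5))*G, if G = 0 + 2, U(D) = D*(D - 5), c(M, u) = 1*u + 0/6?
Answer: 0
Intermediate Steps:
c(M, u) = u (c(M, u) = u + 0*(⅙) = u + 0 = u)
U(D) = D*(-5 + D)
G = 2
(c(-2 + 6, -4)*U(5))*G = -20*(-5 + 5)*2 = -20*0*2 = -4*0*2 = 0*2 = 0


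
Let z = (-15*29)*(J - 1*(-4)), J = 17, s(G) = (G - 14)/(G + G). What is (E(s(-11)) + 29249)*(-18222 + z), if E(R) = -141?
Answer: -796307556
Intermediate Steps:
s(G) = (-14 + G)/(2*G) (s(G) = (-14 + G)/((2*G)) = (-14 + G)*(1/(2*G)) = (-14 + G)/(2*G))
z = -9135 (z = (-15*29)*(17 - 1*(-4)) = -435*(17 + 4) = -435*21 = -9135)
(E(s(-11)) + 29249)*(-18222 + z) = (-141 + 29249)*(-18222 - 9135) = 29108*(-27357) = -796307556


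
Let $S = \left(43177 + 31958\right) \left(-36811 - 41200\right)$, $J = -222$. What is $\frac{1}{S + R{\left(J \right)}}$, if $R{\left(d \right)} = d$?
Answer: $- \frac{1}{5861356707} \approx -1.7061 \cdot 10^{-10}$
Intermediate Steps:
$S = -5861356485$ ($S = 75135 \left(-78011\right) = -5861356485$)
$\frac{1}{S + R{\left(J \right)}} = \frac{1}{-5861356485 - 222} = \frac{1}{-5861356707} = - \frac{1}{5861356707}$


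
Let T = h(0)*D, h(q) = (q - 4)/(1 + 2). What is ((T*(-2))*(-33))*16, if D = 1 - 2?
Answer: 1408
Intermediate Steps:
h(q) = -4/3 + q/3 (h(q) = (-4 + q)/3 = (-4 + q)*(⅓) = -4/3 + q/3)
D = -1
T = 4/3 (T = (-4/3 + (⅓)*0)*(-1) = (-4/3 + 0)*(-1) = -4/3*(-1) = 4/3 ≈ 1.3333)
((T*(-2))*(-33))*16 = (((4/3)*(-2))*(-33))*16 = -8/3*(-33)*16 = 88*16 = 1408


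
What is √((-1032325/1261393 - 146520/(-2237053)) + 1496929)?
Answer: 2*√359841781135745729498859321/31008824119 ≈ 1223.5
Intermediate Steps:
√((-1032325/1261393 - 146520/(-2237053)) + 1496929) = √((-1032325*1/1261393 - 146520*(-1/2237053)) + 1496929) = √((-147475/180199 + 146520/2237053) + 1496929) = √(-303506633695/403114713547 + 1496929) = √(603433801528563468/403114713547) = 2*√359841781135745729498859321/31008824119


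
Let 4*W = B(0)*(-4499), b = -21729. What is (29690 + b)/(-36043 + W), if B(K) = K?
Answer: -419/1897 ≈ -0.22088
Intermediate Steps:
W = 0 (W = (0*(-4499))/4 = (¼)*0 = 0)
(29690 + b)/(-36043 + W) = (29690 - 21729)/(-36043 + 0) = 7961/(-36043) = 7961*(-1/36043) = -419/1897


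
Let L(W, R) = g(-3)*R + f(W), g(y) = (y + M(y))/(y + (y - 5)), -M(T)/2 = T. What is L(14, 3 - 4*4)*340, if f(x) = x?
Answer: 65620/11 ≈ 5965.5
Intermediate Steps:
M(T) = -2*T
g(y) = -y/(-5 + 2*y) (g(y) = (y - 2*y)/(y + (y - 5)) = (-y)/(y + (-5 + y)) = (-y)/(-5 + 2*y) = -y/(-5 + 2*y))
L(W, R) = W - 3*R/11 (L(W, R) = (-1*(-3)/(-5 + 2*(-3)))*R + W = (-1*(-3)/(-5 - 6))*R + W = (-1*(-3)/(-11))*R + W = (-1*(-3)*(-1/11))*R + W = -3*R/11 + W = W - 3*R/11)
L(14, 3 - 4*4)*340 = (14 - 3*(3 - 4*4)/11)*340 = (14 - 3*(3 - 16)/11)*340 = (14 - 3/11*(-13))*340 = (14 + 39/11)*340 = (193/11)*340 = 65620/11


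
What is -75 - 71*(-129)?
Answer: 9084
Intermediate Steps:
-75 - 71*(-129) = -75 + 9159 = 9084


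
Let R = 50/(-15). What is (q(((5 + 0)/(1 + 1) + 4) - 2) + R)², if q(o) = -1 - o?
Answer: 2809/36 ≈ 78.028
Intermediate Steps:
R = -10/3 (R = 50*(-1/15) = -10/3 ≈ -3.3333)
(q(((5 + 0)/(1 + 1) + 4) - 2) + R)² = ((-1 - (((5 + 0)/(1 + 1) + 4) - 2)) - 10/3)² = ((-1 - ((5/2 + 4) - 2)) - 10/3)² = ((-1 - (13/2 - 2)) - 10/3)² = ((-1 - 1*9/2) - 10/3)² = ((-1 - 9/2) - 10/3)² = (-11/2 - 10/3)² = (-53/6)² = 2809/36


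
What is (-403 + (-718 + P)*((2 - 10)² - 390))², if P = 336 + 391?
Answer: 11135569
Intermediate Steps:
P = 727
(-403 + (-718 + P)*((2 - 10)² - 390))² = (-403 + (-718 + 727)*((2 - 10)² - 390))² = (-403 + 9*((-8)² - 390))² = (-403 + 9*(64 - 390))² = (-403 + 9*(-326))² = (-403 - 2934)² = (-3337)² = 11135569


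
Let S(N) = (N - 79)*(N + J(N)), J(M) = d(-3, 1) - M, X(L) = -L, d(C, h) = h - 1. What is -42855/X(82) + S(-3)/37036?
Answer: 42855/82 ≈ 522.62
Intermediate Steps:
d(C, h) = -1 + h
J(M) = -M (J(M) = (-1 + 1) - M = 0 - M = -M)
S(N) = 0 (S(N) = (N - 79)*(N - N) = (-79 + N)*0 = 0)
-42855/X(82) + S(-3)/37036 = -42855/((-1*82)) + 0/37036 = -42855/(-82) + 0*(1/37036) = -42855*(-1/82) + 0 = 42855/82 + 0 = 42855/82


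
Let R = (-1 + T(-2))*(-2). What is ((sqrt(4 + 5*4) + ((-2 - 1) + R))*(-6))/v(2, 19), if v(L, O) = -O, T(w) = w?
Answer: 18/19 + 12*sqrt(6)/19 ≈ 2.4944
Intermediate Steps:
R = 6 (R = (-1 - 2)*(-2) = -3*(-2) = 6)
((sqrt(4 + 5*4) + ((-2 - 1) + R))*(-6))/v(2, 19) = ((sqrt(4 + 5*4) + ((-2 - 1) + 6))*(-6))/((-1*19)) = ((sqrt(4 + 20) + (-3 + 6))*(-6))/(-19) = ((sqrt(24) + 3)*(-6))*(-1/19) = ((2*sqrt(6) + 3)*(-6))*(-1/19) = ((3 + 2*sqrt(6))*(-6))*(-1/19) = (-18 - 12*sqrt(6))*(-1/19) = 18/19 + 12*sqrt(6)/19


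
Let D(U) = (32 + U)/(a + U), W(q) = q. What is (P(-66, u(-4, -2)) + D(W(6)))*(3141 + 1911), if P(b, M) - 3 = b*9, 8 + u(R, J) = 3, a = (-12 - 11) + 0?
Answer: -50949420/17 ≈ -2.9970e+6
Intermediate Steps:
a = -23 (a = -23 + 0 = -23)
u(R, J) = -5 (u(R, J) = -8 + 3 = -5)
D(U) = (32 + U)/(-23 + U)
P(b, M) = 3 + 9*b (P(b, M) = 3 + b*9 = 3 + 9*b)
(P(-66, u(-4, -2)) + D(W(6)))*(3141 + 1911) = ((3 + 9*(-66)) + (32 + 6)/(-23 + 6))*(3141 + 1911) = ((3 - 594) + 38/(-17))*5052 = (-591 - 1/17*38)*5052 = (-591 - 38/17)*5052 = -10085/17*5052 = -50949420/17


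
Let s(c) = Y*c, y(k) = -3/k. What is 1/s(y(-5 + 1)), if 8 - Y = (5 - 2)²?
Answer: -4/3 ≈ -1.3333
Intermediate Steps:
Y = -1 (Y = 8 - (5 - 2)² = 8 - 1*3² = 8 - 1*9 = 8 - 9 = -1)
s(c) = -c
1/s(y(-5 + 1)) = 1/(-(-3)/(-5 + 1)) = 1/(-(-3)/(-4)) = 1/(-(-3)*(-1)/4) = 1/(-1*¾) = 1/(-¾) = -4/3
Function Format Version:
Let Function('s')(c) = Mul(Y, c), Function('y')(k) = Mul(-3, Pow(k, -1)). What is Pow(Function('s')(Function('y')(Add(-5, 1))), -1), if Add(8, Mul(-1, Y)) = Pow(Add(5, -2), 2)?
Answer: Rational(-4, 3) ≈ -1.3333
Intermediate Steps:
Y = -1 (Y = Add(8, Mul(-1, Pow(Add(5, -2), 2))) = Add(8, Mul(-1, Pow(3, 2))) = Add(8, Mul(-1, 9)) = Add(8, -9) = -1)
Function('s')(c) = Mul(-1, c)
Pow(Function('s')(Function('y')(Add(-5, 1))), -1) = Pow(Mul(-1, Mul(-3, Pow(Add(-5, 1), -1))), -1) = Pow(Mul(-1, Mul(-3, Pow(-4, -1))), -1) = Pow(Mul(-1, Mul(-3, Rational(-1, 4))), -1) = Pow(Mul(-1, Rational(3, 4)), -1) = Pow(Rational(-3, 4), -1) = Rational(-4, 3)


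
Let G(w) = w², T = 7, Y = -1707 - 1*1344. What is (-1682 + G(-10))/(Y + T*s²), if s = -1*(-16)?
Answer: 1582/1259 ≈ 1.2566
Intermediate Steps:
Y = -3051 (Y = -1707 - 1344 = -3051)
s = 16
(-1682 + G(-10))/(Y + T*s²) = (-1682 + (-10)²)/(-3051 + 7*16²) = (-1682 + 100)/(-3051 + 7*256) = -1582/(-3051 + 1792) = -1582/(-1259) = -1582*(-1/1259) = 1582/1259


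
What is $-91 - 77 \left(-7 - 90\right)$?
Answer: $7378$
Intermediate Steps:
$-91 - 77 \left(-7 - 90\right) = -91 - 77 \left(-97\right) = -91 - -7469 = -91 + 7469 = 7378$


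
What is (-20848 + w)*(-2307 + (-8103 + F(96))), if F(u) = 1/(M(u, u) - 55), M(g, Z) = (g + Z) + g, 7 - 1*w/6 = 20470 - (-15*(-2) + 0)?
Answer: 347932432934/233 ≈ 1.4933e+9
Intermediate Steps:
w = -122598 (w = 42 - 6*(20470 - (-15*(-2) + 0)) = 42 - 6*(20470 - (30 + 0)) = 42 - 6*(20470 - 1*30) = 42 - 6*(20470 - 30) = 42 - 6*20440 = 42 - 122640 = -122598)
M(g, Z) = Z + 2*g (M(g, Z) = (Z + g) + g = Z + 2*g)
F(u) = 1/(-55 + 3*u) (F(u) = 1/((u + 2*u) - 55) = 1/(3*u - 55) = 1/(-55 + 3*u))
(-20848 + w)*(-2307 + (-8103 + F(96))) = (-20848 - 122598)*(-2307 + (-8103 + 1/(-55 + 3*96))) = -143446*(-2307 + (-8103 + 1/(-55 + 288))) = -143446*(-2307 + (-8103 + 1/233)) = -143446*(-2307 - 1887998/233) = -143446*(-2425529/233) = 347932432934/233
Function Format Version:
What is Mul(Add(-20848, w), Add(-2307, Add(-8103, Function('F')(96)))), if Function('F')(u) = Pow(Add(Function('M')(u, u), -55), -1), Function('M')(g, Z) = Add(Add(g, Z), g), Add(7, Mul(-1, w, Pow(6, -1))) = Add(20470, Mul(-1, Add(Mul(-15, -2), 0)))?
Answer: Rational(347932432934, 233) ≈ 1.4933e+9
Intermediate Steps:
w = -122598 (w = Add(42, Mul(-6, Add(20470, Mul(-1, Add(Mul(-15, -2), 0))))) = Add(42, Mul(-6, Add(20470, Mul(-1, Add(30, 0))))) = Add(42, Mul(-6, Add(20470, Mul(-1, 30)))) = Add(42, Mul(-6, Add(20470, -30))) = Add(42, Mul(-6, 20440)) = Add(42, -122640) = -122598)
Function('M')(g, Z) = Add(Z, Mul(2, g)) (Function('M')(g, Z) = Add(Add(Z, g), g) = Add(Z, Mul(2, g)))
Function('F')(u) = Pow(Add(-55, Mul(3, u)), -1) (Function('F')(u) = Pow(Add(Add(u, Mul(2, u)), -55), -1) = Pow(Add(Mul(3, u), -55), -1) = Pow(Add(-55, Mul(3, u)), -1))
Mul(Add(-20848, w), Add(-2307, Add(-8103, Function('F')(96)))) = Mul(Add(-20848, -122598), Add(-2307, Add(-8103, Pow(Add(-55, Mul(3, 96)), -1)))) = Mul(-143446, Add(-2307, Add(-8103, Pow(Add(-55, 288), -1)))) = Mul(-143446, Add(-2307, Add(-8103, Pow(233, -1)))) = Mul(-143446, Add(-2307, Add(-8103, Rational(1, 233)))) = Mul(-143446, Add(-2307, Rational(-1887998, 233))) = Mul(-143446, Rational(-2425529, 233)) = Rational(347932432934, 233)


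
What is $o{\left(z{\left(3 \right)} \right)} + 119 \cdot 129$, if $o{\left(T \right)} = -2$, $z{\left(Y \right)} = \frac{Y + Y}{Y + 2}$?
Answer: $15349$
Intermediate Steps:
$z{\left(Y \right)} = \frac{2 Y}{2 + Y}$
$o{\left(z{\left(3 \right)} \right)} + 119 \cdot 129 = -2 + 119 \cdot 129 = -2 + 15351 = 15349$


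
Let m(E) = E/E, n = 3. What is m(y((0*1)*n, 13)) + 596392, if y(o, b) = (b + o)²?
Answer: 596393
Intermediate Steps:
m(E) = 1
m(y((0*1)*n, 13)) + 596392 = 1 + 596392 = 596393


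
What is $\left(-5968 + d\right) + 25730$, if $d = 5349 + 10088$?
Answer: $35199$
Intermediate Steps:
$d = 15437$
$\left(-5968 + d\right) + 25730 = \left(-5968 + 15437\right) + 25730 = 9469 + 25730 = 35199$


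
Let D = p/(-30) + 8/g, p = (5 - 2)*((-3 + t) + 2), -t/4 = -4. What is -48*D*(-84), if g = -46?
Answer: -155232/23 ≈ -6749.2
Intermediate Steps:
t = 16 (t = -4*(-4) = 16)
p = 45 (p = (5 - 2)*((-3 + 16) + 2) = 3*(13 + 2) = 3*15 = 45)
D = -77/46 (D = 45/(-30) + 8/(-46) = 45*(-1/30) + 8*(-1/46) = -3/2 - 4/23 = -77/46 ≈ -1.6739)
-48*D*(-84) = -48*(-77/46)*(-84) = (1848/23)*(-84) = -155232/23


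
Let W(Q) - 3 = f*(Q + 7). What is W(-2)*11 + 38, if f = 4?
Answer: 291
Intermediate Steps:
W(Q) = 31 + 4*Q (W(Q) = 3 + 4*(Q + 7) = 3 + 4*(7 + Q) = 3 + (28 + 4*Q) = 31 + 4*Q)
W(-2)*11 + 38 = (31 + 4*(-2))*11 + 38 = (31 - 8)*11 + 38 = 23*11 + 38 = 253 + 38 = 291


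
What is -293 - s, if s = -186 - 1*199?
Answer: 92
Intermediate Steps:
s = -385 (s = -186 - 199 = -385)
-293 - s = -293 - 1*(-385) = -293 + 385 = 92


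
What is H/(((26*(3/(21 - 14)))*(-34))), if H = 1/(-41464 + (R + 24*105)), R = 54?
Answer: 7/103136280 ≈ 6.7871e-8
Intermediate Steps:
H = -1/38890 (H = 1/(-41464 + (54 + 24*105)) = 1/(-41464 + (54 + 2520)) = 1/(-41464 + 2574) = 1/(-38890) = -1/38890 ≈ -2.5714e-5)
H/(((26*(3/(21 - 14)))*(-34))) = -1/(38890*((26*(3/(21 - 14)))*(-34))) = -1/(38890*((26*(3/7))*(-34))) = -1/(38890*((78/7)*(-34))) = -1/(38890*(-2652/7)) = -1/38890*(-7/2652) = 7/103136280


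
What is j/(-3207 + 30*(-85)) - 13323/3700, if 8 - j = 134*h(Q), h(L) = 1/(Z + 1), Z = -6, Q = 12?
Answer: -25609757/7100300 ≈ -3.6069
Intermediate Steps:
h(L) = -⅕ (h(L) = 1/(-6 + 1) = 1/(-5) = -⅕)
j = 174/5 (j = 8 - 134*(-1)/5 = 8 - 1*(-134/5) = 8 + 134/5 = 174/5 ≈ 34.800)
j/(-3207 + 30*(-85)) - 13323/3700 = 174/(5*(-3207 + 30*(-85))) - 13323/3700 = 174/(5*(-3207 - 2550)) - 13323*1/3700 = (174/5)/(-5757) - 13323/3700 = (174/5)*(-1/5757) - 13323/3700 = -58/9595 - 13323/3700 = -25609757/7100300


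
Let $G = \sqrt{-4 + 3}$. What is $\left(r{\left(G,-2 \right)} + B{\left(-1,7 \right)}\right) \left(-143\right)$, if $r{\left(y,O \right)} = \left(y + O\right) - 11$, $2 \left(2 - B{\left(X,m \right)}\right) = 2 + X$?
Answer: $\frac{3289}{2} - 143 i \approx 1644.5 - 143.0 i$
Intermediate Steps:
$B{\left(X,m \right)} = 1 - \frac{X}{2}$ ($B{\left(X,m \right)} = 2 - \frac{2 + X}{2} = 2 - \left(1 + \frac{X}{2}\right) = 1 - \frac{X}{2}$)
$G = i$ ($G = \sqrt{-1} = i \approx 1.0 i$)
$r{\left(y,O \right)} = -11 + O + y$ ($r{\left(y,O \right)} = \left(O + y\right) - 11 = -11 + O + y$)
$\left(r{\left(G,-2 \right)} + B{\left(-1,7 \right)}\right) \left(-143\right) = \left(\left(-11 - 2 + i\right) + \left(1 - - \frac{1}{2}\right)\right) \left(-143\right) = \left(\left(-13 + i\right) + \left(1 + \frac{1}{2}\right)\right) \left(-143\right) = \left(\left(-13 + i\right) + \frac{3}{2}\right) \left(-143\right) = \left(- \frac{23}{2} + i\right) \left(-143\right) = \frac{3289}{2} - 143 i$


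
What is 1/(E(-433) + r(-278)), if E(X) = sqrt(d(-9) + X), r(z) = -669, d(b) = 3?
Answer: -669/447991 - I*sqrt(430)/447991 ≈ -0.0014933 - 4.6288e-5*I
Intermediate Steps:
E(X) = sqrt(3 + X)
1/(E(-433) + r(-278)) = 1/(sqrt(3 - 433) - 669) = 1/(sqrt(-430) - 669) = 1/(I*sqrt(430) - 669) = 1/(-669 + I*sqrt(430))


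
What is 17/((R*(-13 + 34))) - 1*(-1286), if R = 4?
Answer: 108041/84 ≈ 1286.2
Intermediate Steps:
17/((R*(-13 + 34))) - 1*(-1286) = 17/((4*(-13 + 34))) - 1*(-1286) = 17/((4*21)) + 1286 = 17/84 + 1286 = 108041/84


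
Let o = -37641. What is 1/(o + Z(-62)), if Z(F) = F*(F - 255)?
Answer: -1/17987 ≈ -5.5596e-5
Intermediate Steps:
Z(F) = F*(-255 + F)
1/(o + Z(-62)) = 1/(-37641 - 62*(-255 - 62)) = 1/(-37641 - 62*(-317)) = 1/(-37641 + 19654) = 1/(-17987) = -1/17987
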